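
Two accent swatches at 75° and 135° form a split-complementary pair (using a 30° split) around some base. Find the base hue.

The accents sit 30° either side of the complement, so the complement is their short-arc midpoint on the wheel.
Short-arc midpoint of 75° and 135°: 105°.
Base is 180° from the complement: 105 − 180 = -75 → -75 + 360 = 285°

285°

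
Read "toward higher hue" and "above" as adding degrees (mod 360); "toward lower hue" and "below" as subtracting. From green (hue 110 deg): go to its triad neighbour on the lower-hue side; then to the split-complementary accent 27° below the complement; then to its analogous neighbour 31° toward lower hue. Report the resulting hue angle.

112°

triadic ↓ −120°: 110 − 120 = -10 → -10 + 360 = 350°
split-comp 27° ↓ +153°: 350 + 153 = 503 → 503 − 360 = 143°
analog 31° ↓ −31°: 143 − 31 = 112°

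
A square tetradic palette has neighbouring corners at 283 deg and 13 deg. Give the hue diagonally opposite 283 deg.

103°

A square tetradic scheme places four hues 90° apart; opposite corners are 180° apart.
283 + 180 = 463 → 463 − 360 = 103°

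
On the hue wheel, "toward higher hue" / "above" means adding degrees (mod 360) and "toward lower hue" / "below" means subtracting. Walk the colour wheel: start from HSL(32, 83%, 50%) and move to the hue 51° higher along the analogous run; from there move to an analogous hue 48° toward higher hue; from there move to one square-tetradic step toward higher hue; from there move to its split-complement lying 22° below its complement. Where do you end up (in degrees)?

analog 51° ↑ +51°: 32 + 51 = 83°
analog 48° ↑ +48°: 83 + 48 = 131°
square ↑ +90°: 131 + 90 = 221°
split-comp 22° ↓ +158°: 221 + 158 = 379 → 379 − 360 = 19°

19°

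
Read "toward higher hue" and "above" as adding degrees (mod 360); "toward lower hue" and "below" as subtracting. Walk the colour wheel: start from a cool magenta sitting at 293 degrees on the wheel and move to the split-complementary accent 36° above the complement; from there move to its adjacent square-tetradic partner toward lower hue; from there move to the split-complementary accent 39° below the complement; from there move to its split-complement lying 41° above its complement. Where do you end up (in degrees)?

61°

+216° (split-comp 36° ↑): 293 + 216 = 509 → 509 − 360 = 149°
−90° (square ↓): 149 − 90 = 59°
+141° (split-comp 39° ↓): 59 + 141 = 200°
+221° (split-comp 41° ↑): 200 + 221 = 421 → 421 − 360 = 61°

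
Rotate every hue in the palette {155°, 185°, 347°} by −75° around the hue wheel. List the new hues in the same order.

80°, 110°, 272°

155 − 75 = 80°
185 − 75 = 110°
347 − 75 = 272°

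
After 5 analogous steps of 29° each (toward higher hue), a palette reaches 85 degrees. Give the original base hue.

5 steps of 29° (toward higher hue) give a net shift of +145°.
Start = end − shift: 85 − 145 = -60 → -60 + 360 = 300°

300°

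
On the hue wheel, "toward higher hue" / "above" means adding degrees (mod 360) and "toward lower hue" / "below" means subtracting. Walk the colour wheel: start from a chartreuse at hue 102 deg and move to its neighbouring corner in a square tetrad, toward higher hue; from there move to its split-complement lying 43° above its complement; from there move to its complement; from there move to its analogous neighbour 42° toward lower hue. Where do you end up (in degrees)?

193°

+90° (square ↑): 102 + 90 = 192°
+223° (split-comp 43° ↑): 192 + 223 = 415 → 415 − 360 = 55°
+180° (complement): 55 + 180 = 235°
−42° (analog 42° ↓): 235 − 42 = 193°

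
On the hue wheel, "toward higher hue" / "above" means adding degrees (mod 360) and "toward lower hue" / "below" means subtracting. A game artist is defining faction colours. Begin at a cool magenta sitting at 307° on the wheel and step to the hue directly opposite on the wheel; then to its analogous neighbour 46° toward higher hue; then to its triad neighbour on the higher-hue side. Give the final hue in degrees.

293°

+180° (complement): 307 + 180 = 487 → 487 − 360 = 127°
+46° (analog 46° ↑): 127 + 46 = 173°
+120° (triadic ↑): 173 + 120 = 293°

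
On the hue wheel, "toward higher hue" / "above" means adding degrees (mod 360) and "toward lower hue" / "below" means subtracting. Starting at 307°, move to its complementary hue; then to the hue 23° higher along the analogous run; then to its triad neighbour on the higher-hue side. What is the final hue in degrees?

+180° (complement): 307 + 180 = 487 → 487 − 360 = 127°
+23° (analog 23° ↑): 127 + 23 = 150°
+120° (triadic ↑): 150 + 120 = 270°

270°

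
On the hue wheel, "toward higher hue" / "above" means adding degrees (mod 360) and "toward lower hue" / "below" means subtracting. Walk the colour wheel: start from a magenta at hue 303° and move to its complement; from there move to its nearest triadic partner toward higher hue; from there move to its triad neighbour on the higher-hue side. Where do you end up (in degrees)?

complement +180°: 303 + 180 = 483 → 483 − 360 = 123°
triadic ↑ +120°: 123 + 120 = 243°
triadic ↑ +120°: 243 + 120 = 363 → 363 − 360 = 3°

3°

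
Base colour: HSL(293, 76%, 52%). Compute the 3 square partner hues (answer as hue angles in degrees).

A square tetradic scheme places four hues every 90°.
293 + 90 = 383 → 383 − 360 = 23°
293 + 180 = 473 → 473 − 360 = 113°
293 + 270 = 563 → 563 − 360 = 203°

23°, 113°, 203°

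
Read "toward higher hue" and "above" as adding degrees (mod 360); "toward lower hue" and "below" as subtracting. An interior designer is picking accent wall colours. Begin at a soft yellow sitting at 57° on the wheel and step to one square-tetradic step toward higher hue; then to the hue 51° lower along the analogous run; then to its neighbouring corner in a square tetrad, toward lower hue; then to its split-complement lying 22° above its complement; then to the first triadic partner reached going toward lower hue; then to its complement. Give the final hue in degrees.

square ↑ +90°: 57 + 90 = 147°
analog 51° ↓ −51°: 147 − 51 = 96°
square ↓ −90°: 96 − 90 = 6°
split-comp 22° ↑ +202°: 6 + 202 = 208°
triadic ↓ −120°: 208 − 120 = 88°
complement +180°: 88 + 180 = 268°

268°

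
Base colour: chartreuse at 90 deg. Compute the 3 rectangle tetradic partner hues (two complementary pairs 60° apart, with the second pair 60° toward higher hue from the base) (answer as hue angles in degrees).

150°, 270°, 330°

90 + 60 = 150°
90 + 180 = 270°
90 + 240 = 330°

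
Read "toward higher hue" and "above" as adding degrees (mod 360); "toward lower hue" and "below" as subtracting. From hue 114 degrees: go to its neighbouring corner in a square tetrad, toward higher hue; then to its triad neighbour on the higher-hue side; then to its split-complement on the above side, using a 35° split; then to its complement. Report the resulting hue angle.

square ↑ +90°: 114 + 90 = 204°
triadic ↑ +120°: 204 + 120 = 324°
split-comp 35° ↑ +215°: 324 + 215 = 539 → 539 − 360 = 179°
complement +180°: 179 + 180 = 359°

359°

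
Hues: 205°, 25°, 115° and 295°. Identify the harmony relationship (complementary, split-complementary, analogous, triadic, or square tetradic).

square tetradic

Sort the hues: 25°, 115°, 205°, 295°.
Successive gaps around the wheel: 90°, 90°, 90°, 90°.
Four hues every 90° form a square tetradic scheme.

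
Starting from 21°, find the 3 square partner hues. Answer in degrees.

A square tetradic scheme places four hues every 90°.
21 + 90 = 111°
21 + 180 = 201°
21 + 270 = 291°

111°, 201°, 291°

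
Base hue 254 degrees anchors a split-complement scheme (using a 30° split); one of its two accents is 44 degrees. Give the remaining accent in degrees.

Split-complementary hues sit 30° either side of the complement.
Complement of the base 254°: 254 + 180 = 434 → 434 − 360 = 74°
The given accent 44° is 30° one side of 74°; the other accent sits 30° the other side: 74 + 30 = 104°

104°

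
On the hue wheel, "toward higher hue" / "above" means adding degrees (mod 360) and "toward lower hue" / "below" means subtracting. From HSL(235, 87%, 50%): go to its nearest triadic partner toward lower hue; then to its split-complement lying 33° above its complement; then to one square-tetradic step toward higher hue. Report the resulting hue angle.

58°

triadic ↓ −120°: 235 − 120 = 115°
split-comp 33° ↑ +213°: 115 + 213 = 328°
square ↑ +90°: 328 + 90 = 418 → 418 − 360 = 58°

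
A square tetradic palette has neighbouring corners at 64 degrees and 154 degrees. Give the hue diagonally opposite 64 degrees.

A square tetradic scheme places four hues 90° apart; opposite corners are 180° apart.
64 + 180 = 244°

244°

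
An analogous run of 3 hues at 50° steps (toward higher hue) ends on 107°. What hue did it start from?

2 steps of 50° (toward higher hue) give a net shift of +100°.
Start = end − shift: 107 − 100 = 7°

7°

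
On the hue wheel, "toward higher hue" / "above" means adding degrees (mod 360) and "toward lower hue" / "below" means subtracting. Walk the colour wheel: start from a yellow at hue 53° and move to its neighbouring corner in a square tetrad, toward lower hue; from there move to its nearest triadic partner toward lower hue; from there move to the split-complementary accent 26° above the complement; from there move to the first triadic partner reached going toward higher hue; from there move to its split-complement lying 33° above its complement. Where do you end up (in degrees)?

22°

square ↓ −90°: 53 − 90 = -37 → -37 + 360 = 323°
triadic ↓ −120°: 323 − 120 = 203°
split-comp 26° ↑ +206°: 203 + 206 = 409 → 409 − 360 = 49°
triadic ↑ +120°: 49 + 120 = 169°
split-comp 33° ↑ +213°: 169 + 213 = 382 → 382 − 360 = 22°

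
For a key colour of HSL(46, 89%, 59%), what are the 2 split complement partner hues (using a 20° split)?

206° and 246°

Complement of 46°: 46 + 180 = 226°
226 − 20 = 206°
226 + 20 = 246°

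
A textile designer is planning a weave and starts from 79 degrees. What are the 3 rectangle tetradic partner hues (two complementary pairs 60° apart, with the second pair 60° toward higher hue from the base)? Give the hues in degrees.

79 + 60 = 139°
79 + 180 = 259°
79 + 240 = 319°

139°, 259°, and 319°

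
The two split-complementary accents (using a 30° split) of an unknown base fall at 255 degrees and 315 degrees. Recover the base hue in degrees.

The accents sit 30° either side of the complement, so the complement is their short-arc midpoint on the wheel.
Short-arc midpoint of 255° and 315°: 285°.
Base is 180° from the complement: 285 − 180 = 105°

105°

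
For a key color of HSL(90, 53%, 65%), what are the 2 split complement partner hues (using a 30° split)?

240° and 300°

Split-complementary hues sit 30° either side of the complement.
Complement of 90 deg: 90 + 180 = 270°
270 − 30 = 240°
270 + 30 = 300°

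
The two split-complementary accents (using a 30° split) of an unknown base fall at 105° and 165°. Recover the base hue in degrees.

The accents sit 30° either side of the complement, so the complement is their short-arc midpoint on the wheel.
Short-arc midpoint of 105° and 165°: 135°.
Base is 180° from the complement: 135 − 180 = -45 → -45 + 360 = 315°

315°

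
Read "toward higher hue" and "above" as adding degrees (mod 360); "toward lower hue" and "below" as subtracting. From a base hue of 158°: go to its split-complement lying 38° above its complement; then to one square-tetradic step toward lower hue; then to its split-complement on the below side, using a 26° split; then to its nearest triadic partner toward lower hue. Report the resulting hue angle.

split-comp 38° ↑ +218°: 158 + 218 = 376 → 376 − 360 = 16°
square ↓ −90°: 16 − 90 = -74 → -74 + 360 = 286°
split-comp 26° ↓ +154°: 286 + 154 = 440 → 440 − 360 = 80°
triadic ↓ −120°: 80 − 120 = -40 → -40 + 360 = 320°

320°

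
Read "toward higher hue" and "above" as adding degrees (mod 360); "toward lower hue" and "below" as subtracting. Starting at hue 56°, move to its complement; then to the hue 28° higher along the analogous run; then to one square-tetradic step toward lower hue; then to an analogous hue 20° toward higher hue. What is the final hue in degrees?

56 + 180 = 236°   (complement)
236 + 28 = 264°   (analog 28° ↑)
264 − 90 = 174°   (square ↓)
174 + 20 = 194°   (analog 20° ↑)

194°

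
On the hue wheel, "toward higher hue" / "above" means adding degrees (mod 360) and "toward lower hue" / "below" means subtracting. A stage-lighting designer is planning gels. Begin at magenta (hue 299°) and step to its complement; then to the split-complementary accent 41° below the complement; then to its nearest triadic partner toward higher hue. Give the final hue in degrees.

18°

complement +180°: 299 + 180 = 479 → 479 − 360 = 119°
split-comp 41° ↓ +139°: 119 + 139 = 258°
triadic ↑ +120°: 258 + 120 = 378 → 378 − 360 = 18°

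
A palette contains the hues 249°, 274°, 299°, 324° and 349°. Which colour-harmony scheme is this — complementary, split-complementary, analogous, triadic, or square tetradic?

analogous

Sort the hues: 249°, 274°, 299°, 324°, 349°.
Successive gaps around the wheel: 25°, 25°, 25°, 25°, 260°.
A run of hues at equal small steps (25°) with one large closing gap is an analogous group.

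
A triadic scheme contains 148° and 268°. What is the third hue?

28°

A triad spaces three hues 120° apart.
The full set is {28°, 148°, 268°}.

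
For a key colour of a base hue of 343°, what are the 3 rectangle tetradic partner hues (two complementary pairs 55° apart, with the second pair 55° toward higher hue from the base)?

38°, 163° and 218°

A rectangular tetradic uses two complementary pairs 55° apart: offsets 0°, 55°, 180°, 235°.
343 + 55 = 398 → 398 − 360 = 38°
343 + 180 = 523 → 523 − 360 = 163°
343 + 235 = 578 → 578 − 360 = 218°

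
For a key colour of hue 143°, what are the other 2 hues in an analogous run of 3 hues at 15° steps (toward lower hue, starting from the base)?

143 − 15 = 128°
143 − 30 = 113°

128° and 113°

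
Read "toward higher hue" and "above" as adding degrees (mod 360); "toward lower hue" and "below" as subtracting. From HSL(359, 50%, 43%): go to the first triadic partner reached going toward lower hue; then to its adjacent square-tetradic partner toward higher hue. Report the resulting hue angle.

triadic ↓ −120°: 359 − 120 = 239°
square ↑ +90°: 239 + 90 = 329°

329°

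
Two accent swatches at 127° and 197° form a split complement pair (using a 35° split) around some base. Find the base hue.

342°

The accents sit 35° either side of the complement, so the complement is their short-arc midpoint on the wheel.
Short-arc midpoint of 127° and 197°: 162°.
Base is 180° from the complement: 162 − 180 = -18 → -18 + 360 = 342°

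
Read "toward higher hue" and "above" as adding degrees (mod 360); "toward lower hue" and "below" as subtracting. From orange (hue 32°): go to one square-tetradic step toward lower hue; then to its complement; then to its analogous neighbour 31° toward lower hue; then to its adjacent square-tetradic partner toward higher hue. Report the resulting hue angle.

181°

square ↓ −90°: 32 − 90 = -58 → -58 + 360 = 302°
complement +180°: 302 + 180 = 482 → 482 − 360 = 122°
analog 31° ↓ −31°: 122 − 31 = 91°
square ↑ +90°: 91 + 90 = 181°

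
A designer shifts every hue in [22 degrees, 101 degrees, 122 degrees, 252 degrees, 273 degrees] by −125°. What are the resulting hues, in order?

257°, 336°, 357°, 127°, 148°

22 − 125 = -103 → -103 + 360 = 257°
101 − 125 = -24 → -24 + 360 = 336°
122 − 125 = -3 → -3 + 360 = 357°
252 − 125 = 127°
273 − 125 = 148°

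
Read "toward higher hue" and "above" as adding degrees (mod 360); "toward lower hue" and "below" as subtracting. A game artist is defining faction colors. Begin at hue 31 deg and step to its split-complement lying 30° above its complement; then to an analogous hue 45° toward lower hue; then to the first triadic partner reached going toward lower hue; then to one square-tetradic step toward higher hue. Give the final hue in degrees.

+210° (split-comp 30° ↑): 31 + 210 = 241°
−45° (analog 45° ↓): 241 − 45 = 196°
−120° (triadic ↓): 196 − 120 = 76°
+90° (square ↑): 76 + 90 = 166°

166°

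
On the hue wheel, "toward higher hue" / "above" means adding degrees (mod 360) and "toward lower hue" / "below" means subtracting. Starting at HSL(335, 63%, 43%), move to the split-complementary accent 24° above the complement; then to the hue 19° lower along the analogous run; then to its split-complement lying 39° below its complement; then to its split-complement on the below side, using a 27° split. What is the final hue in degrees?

94°

split-comp 24° ↑ +204°: 335 + 204 = 539 → 539 − 360 = 179°
analog 19° ↓ −19°: 179 − 19 = 160°
split-comp 39° ↓ +141°: 160 + 141 = 301°
split-comp 27° ↓ +153°: 301 + 153 = 454 → 454 − 360 = 94°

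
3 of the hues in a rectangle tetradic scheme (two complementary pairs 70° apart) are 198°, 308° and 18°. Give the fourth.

128°

A rectangular tetradic uses two complementary pairs 70° apart: offsets 0°, 70°, 180°, 250°.
Among {18°, 198°, 308°}, 18° and 198° are a 180° pair.
The remaining hue 308° needs its own complement: 308 + 180 = 488 → 488 − 360 = 128°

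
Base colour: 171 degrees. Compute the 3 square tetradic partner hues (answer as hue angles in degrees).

A square tetradic scheme places four hues every 90°.
171 + 90 = 261°
171 + 180 = 351°
171 + 270 = 441 → 441 − 360 = 81°

261°, 351°, 81°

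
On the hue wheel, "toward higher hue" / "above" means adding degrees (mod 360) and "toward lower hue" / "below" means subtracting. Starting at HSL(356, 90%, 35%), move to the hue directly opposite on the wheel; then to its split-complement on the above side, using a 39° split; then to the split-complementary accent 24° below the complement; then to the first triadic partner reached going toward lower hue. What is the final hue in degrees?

complement +180°: 356 + 180 = 536 → 536 − 360 = 176°
split-comp 39° ↑ +219°: 176 + 219 = 395 → 395 − 360 = 35°
split-comp 24° ↓ +156°: 35 + 156 = 191°
triadic ↓ −120°: 191 − 120 = 71°

71°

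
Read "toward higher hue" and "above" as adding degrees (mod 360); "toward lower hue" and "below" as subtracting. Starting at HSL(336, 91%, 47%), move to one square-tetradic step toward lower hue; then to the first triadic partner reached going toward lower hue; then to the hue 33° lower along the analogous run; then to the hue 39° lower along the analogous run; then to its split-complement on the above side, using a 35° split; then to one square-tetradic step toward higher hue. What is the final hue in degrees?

−90° (square ↓): 336 − 90 = 246°
−120° (triadic ↓): 246 − 120 = 126°
−33° (analog 33° ↓): 126 − 33 = 93°
−39° (analog 39° ↓): 93 − 39 = 54°
+215° (split-comp 35° ↑): 54 + 215 = 269°
+90° (square ↑): 269 + 90 = 359°

359°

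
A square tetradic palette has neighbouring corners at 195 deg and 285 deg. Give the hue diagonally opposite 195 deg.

A square tetradic scheme places four hues 90° apart; opposite corners are 180° apart.
195 + 180 = 375 → 375 − 360 = 15°

15°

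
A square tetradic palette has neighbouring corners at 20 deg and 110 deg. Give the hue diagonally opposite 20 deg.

A square tetradic scheme places four hues 90° apart; opposite corners are 180° apart.
20 + 180 = 200°

200°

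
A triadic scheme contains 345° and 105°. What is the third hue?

225°

A triad spaces three hues 120° apart.
The full set is {105°, 225°, 345°}.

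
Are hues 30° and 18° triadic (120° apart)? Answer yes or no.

Angular distance: |30 − 18| = 12 = 12°.
Triadic (120° apart) requires 120°.

no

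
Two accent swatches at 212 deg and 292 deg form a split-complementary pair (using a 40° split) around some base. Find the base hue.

The accents sit 40° either side of the complement, so the complement is their short-arc midpoint on the wheel.
Short-arc midpoint of 212° and 292°: 252°.
Base is 180° from the complement: 252 − 180 = 72°

72°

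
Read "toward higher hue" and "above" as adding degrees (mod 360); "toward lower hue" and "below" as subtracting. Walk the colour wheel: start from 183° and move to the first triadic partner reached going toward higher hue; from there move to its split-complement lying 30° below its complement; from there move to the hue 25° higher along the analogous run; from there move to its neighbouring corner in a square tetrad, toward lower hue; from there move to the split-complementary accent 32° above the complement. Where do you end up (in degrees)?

triadic ↑ +120°: 183 + 120 = 303°
split-comp 30° ↓ +150°: 303 + 150 = 453 → 453 − 360 = 93°
analog 25° ↑ +25°: 93 + 25 = 118°
square ↓ −90°: 118 − 90 = 28°
split-comp 32° ↑ +212°: 28 + 212 = 240°

240°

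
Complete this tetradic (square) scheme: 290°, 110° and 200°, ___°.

A square tetradic scheme places four hues every 90°.
The full set through 110° is {20°, 110°, 200°, 290°}.
Given {110°, 200°, 290°}, the missing hue is 20°.

20°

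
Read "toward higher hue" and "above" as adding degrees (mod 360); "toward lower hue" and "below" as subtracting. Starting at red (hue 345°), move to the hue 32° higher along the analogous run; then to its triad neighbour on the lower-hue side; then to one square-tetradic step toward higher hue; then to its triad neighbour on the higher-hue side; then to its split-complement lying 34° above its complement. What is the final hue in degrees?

345 + 32 = 377 → 377 − 360 = 17°   (analog 32° ↑)
17 − 120 = -103 → -103 + 360 = 257°   (triadic ↓)
257 + 90 = 347°   (square ↑)
347 + 120 = 467 → 467 − 360 = 107°   (triadic ↑)
107 + 214 = 321°   (split-comp 34° ↑)

321°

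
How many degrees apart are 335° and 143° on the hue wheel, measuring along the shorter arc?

|335 − 143| = 192.
The shorter arc is 360 − 192 = 168°.

168°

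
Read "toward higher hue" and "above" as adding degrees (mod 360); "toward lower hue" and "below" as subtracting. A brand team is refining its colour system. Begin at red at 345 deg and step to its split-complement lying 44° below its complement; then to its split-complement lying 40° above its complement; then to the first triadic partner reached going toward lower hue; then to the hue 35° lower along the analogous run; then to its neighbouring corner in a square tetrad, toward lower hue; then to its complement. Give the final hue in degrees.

345 + 136 = 481 → 481 − 360 = 121°   (split-comp 44° ↓)
121 + 220 = 341°   (split-comp 40° ↑)
341 − 120 = 221°   (triadic ↓)
221 − 35 = 186°   (analog 35° ↓)
186 − 90 = 96°   (square ↓)
96 + 180 = 276°   (complement)

276°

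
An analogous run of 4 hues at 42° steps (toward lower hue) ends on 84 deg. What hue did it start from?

210°

3 steps of 42° (toward lower hue) give a net shift of −126°.
Start = end − shift: 84 + 126 = 210°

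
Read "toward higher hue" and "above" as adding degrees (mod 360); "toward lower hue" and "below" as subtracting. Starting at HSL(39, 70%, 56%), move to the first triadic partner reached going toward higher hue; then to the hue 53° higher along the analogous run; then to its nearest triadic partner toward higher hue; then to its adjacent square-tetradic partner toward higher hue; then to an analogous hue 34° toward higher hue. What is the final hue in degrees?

96°

+120° (triadic ↑): 39 + 120 = 159°
+53° (analog 53° ↑): 159 + 53 = 212°
+120° (triadic ↑): 212 + 120 = 332°
+90° (square ↑): 332 + 90 = 422 → 422 − 360 = 62°
+34° (analog 34° ↑): 62 + 34 = 96°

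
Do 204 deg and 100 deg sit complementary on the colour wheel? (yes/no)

no

Angular distance: |204 − 100| = 104 = 104°.
Complementary requires 180°.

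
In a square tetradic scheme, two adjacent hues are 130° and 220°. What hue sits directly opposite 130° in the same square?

310°

A square tetradic scheme places four hues 90° apart; opposite corners are 180° apart.
130 + 180 = 310°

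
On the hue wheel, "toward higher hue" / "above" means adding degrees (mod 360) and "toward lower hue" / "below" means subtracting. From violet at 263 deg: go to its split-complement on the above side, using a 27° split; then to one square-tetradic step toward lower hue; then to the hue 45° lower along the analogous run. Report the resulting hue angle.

+207° (split-comp 27° ↑): 263 + 207 = 470 → 470 − 360 = 110°
−90° (square ↓): 110 − 90 = 20°
−45° (analog 45° ↓): 20 − 45 = -25 → -25 + 360 = 335°

335°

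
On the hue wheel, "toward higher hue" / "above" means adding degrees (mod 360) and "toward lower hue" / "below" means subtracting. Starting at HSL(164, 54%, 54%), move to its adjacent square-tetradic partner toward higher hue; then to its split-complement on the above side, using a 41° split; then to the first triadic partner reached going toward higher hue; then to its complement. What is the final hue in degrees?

square ↑ +90°: 164 + 90 = 254°
split-comp 41° ↑ +221°: 254 + 221 = 475 → 475 − 360 = 115°
triadic ↑ +120°: 115 + 120 = 235°
complement +180°: 235 + 180 = 415 → 415 − 360 = 55°

55°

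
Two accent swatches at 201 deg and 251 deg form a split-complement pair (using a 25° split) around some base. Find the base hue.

46°

The accents sit 25° either side of the complement, so the complement is their short-arc midpoint on the wheel.
Short-arc midpoint of 201° and 251°: 226°.
Base is 180° from the complement: 226 − 180 = 46°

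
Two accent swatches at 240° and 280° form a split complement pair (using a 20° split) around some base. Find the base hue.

80°

The accents sit 20° either side of the complement, so the complement is their short-arc midpoint on the wheel.
Short-arc midpoint of 240° and 280°: 260°.
Base is 180° from the complement: 260 − 180 = 80°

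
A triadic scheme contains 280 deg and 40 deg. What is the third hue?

160°

A triad spaces three hues 120° apart.
The full set is {40°, 160°, 280°}.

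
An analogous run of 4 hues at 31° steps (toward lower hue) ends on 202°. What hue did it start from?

3 steps of 31° (toward lower hue) give a net shift of −93°.
Start = end − shift: 202 + 93 = 295°

295°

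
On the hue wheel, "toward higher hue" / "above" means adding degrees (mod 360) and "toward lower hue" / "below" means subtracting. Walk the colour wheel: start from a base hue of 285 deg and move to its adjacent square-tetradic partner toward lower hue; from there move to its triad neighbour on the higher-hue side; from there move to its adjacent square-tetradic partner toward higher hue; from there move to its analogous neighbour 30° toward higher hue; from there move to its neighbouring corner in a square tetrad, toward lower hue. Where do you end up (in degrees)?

square ↓ −90°: 285 − 90 = 195°
triadic ↑ +120°: 195 + 120 = 315°
square ↑ +90°: 315 + 90 = 405 → 405 − 360 = 45°
analog 30° ↑ +30°: 45 + 30 = 75°
square ↓ −90°: 75 − 90 = -15 → -15 + 360 = 345°

345°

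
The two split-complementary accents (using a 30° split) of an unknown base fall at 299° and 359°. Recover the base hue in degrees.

149°

The accents sit 30° either side of the complement, so the complement is their short-arc midpoint on the wheel.
Short-arc midpoint of 299° and 359°: 329°.
Base is 180° from the complement: 329 − 180 = 149°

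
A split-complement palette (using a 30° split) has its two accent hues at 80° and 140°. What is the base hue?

290°

The accents sit 30° either side of the complement, so the complement is their short-arc midpoint on the wheel.
Short-arc midpoint of 80° and 140°: 110°.
Base is 180° from the complement: 110 − 180 = -70 → -70 + 360 = 290°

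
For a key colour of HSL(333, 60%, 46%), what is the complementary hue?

The complement sits 180° across the wheel.
333 + 180 = 513 → 513 − 360 = 153°

153°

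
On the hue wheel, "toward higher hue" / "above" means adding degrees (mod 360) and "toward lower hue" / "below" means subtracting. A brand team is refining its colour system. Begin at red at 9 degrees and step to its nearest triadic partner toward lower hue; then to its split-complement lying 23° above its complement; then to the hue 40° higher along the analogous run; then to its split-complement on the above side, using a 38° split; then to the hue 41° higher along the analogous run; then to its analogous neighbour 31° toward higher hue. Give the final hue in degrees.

9 − 120 = -111 → -111 + 360 = 249°   (triadic ↓)
249 + 203 = 452 → 452 − 360 = 92°   (split-comp 23° ↑)
92 + 40 = 132°   (analog 40° ↑)
132 + 218 = 350°   (split-comp 38° ↑)
350 + 41 = 391 → 391 − 360 = 31°   (analog 41° ↑)
31 + 31 = 62°   (analog 31° ↑)

62°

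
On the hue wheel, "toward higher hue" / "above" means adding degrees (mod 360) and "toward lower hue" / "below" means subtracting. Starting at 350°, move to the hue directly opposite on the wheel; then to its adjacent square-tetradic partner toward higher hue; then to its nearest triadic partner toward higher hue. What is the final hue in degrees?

20°

350 + 180 = 530 → 530 − 360 = 170°   (complement)
170 + 90 = 260°   (square ↑)
260 + 120 = 380 → 380 − 360 = 20°   (triadic ↑)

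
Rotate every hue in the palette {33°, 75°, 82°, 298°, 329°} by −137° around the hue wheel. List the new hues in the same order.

33 − 137 = -104 → -104 + 360 = 256°
75 − 137 = -62 → -62 + 360 = 298°
82 − 137 = -55 → -55 + 360 = 305°
298 − 137 = 161°
329 − 137 = 192°

256°, 298°, 305°, 161°, 192°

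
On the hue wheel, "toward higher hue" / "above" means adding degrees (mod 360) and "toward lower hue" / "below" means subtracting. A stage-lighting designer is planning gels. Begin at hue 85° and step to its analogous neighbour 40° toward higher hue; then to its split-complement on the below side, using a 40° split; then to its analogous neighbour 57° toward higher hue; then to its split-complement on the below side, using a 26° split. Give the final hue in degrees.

+40° (analog 40° ↑): 85 + 40 = 125°
+140° (split-comp 40° ↓): 125 + 140 = 265°
+57° (analog 57° ↑): 265 + 57 = 322°
+154° (split-comp 26° ↓): 322 + 154 = 476 → 476 − 360 = 116°

116°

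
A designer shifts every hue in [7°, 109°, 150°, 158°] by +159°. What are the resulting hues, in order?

166°, 268°, 309°, 317°

7 + 159 = 166°
109 + 159 = 268°
150 + 159 = 309°
158 + 159 = 317°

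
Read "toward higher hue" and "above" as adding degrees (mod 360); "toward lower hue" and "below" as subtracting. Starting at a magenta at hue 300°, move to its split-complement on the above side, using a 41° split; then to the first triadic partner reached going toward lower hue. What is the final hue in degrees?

41°

split-comp 41° ↑ +221°: 300 + 221 = 521 → 521 − 360 = 161°
triadic ↓ −120°: 161 − 120 = 41°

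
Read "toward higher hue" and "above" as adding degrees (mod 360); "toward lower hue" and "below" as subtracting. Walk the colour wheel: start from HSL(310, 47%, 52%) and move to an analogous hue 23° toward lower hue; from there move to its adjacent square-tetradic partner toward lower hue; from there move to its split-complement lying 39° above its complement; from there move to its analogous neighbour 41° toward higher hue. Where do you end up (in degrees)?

−23° (analog 23° ↓): 310 − 23 = 287°
−90° (square ↓): 287 − 90 = 197°
+219° (split-comp 39° ↑): 197 + 219 = 416 → 416 − 360 = 56°
+41° (analog 41° ↑): 56 + 41 = 97°

97°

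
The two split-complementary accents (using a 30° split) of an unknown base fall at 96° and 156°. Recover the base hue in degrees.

The accents sit 30° either side of the complement, so the complement is their short-arc midpoint on the wheel.
Short-arc midpoint of 96° and 156°: 126°.
Base is 180° from the complement: 126 − 180 = -54 → -54 + 360 = 306°

306°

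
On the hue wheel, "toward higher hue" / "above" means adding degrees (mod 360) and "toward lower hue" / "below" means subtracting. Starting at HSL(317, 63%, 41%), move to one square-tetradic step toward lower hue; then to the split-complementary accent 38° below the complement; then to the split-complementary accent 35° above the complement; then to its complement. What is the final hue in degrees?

44°

square ↓ −90°: 317 − 90 = 227°
split-comp 38° ↓ +142°: 227 + 142 = 369 → 369 − 360 = 9°
split-comp 35° ↑ +215°: 9 + 215 = 224°
complement +180°: 224 + 180 = 404 → 404 − 360 = 44°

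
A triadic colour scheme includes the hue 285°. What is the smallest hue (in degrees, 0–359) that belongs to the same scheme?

45°

A triad places three hues 120° apart.
The full set through 285° is {45°, 165°, 285°}.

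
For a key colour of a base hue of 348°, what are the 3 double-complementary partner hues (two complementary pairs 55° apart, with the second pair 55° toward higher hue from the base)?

A rectangular tetradic uses two complementary pairs 55° apart: offsets 0°, 55°, 180°, 235°.
348 + 55 = 403 → 403 − 360 = 43°
348 + 180 = 528 → 528 − 360 = 168°
348 + 235 = 583 → 583 − 360 = 223°

43°, 168° and 223°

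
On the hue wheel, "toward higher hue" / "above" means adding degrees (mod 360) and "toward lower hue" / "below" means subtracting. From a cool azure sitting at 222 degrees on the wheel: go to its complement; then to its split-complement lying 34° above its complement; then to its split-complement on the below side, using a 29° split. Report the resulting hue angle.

222 + 180 = 402 → 402 − 360 = 42°   (complement)
42 + 214 = 256°   (split-comp 34° ↑)
256 + 151 = 407 → 407 − 360 = 47°   (split-comp 29° ↓)

47°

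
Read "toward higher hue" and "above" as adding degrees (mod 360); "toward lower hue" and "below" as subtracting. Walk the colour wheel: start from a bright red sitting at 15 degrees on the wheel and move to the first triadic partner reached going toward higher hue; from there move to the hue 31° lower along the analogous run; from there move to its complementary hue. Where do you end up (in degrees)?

triadic ↑ +120°: 15 + 120 = 135°
analog 31° ↓ −31°: 135 − 31 = 104°
complement +180°: 104 + 180 = 284°

284°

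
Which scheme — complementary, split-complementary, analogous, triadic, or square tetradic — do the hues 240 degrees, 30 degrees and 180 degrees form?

split-complementary

Sort the hues: 30°, 180°, 240°.
Successive gaps around the wheel: 150°, 60°, 150°.
Two 150° gaps and one 60° gap — a base hue opposite a pair of accents 30° either side of its complement — is the split-complementary pattern.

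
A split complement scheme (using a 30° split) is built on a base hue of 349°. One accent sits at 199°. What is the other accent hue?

139°

Split-complementary hues sit 30° either side of the complement.
Complement of the base 349°: 349 + 180 = 529 → 529 − 360 = 169°
The given accent 199° is 30° one side of 169°; the other accent sits 30° the other side: 169 − 30 = 139°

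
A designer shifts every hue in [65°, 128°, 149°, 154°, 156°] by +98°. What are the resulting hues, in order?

163°, 226°, 247°, 252°, 254°

65 + 98 = 163°
128 + 98 = 226°
149 + 98 = 247°
154 + 98 = 252°
156 + 98 = 254°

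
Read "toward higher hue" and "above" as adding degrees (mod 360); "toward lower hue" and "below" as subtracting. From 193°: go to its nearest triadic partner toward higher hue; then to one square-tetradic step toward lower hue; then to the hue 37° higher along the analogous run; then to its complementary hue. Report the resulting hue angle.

80°

193 + 120 = 313°   (triadic ↑)
313 − 90 = 223°   (square ↓)
223 + 37 = 260°   (analog 37° ↑)
260 + 180 = 440 → 440 − 360 = 80°   (complement)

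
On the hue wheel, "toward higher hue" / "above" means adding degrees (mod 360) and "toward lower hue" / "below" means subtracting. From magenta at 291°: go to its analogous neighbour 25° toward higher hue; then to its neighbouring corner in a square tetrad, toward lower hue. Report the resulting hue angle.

291 + 25 = 316°   (analog 25° ↑)
316 − 90 = 226°   (square ↓)

226°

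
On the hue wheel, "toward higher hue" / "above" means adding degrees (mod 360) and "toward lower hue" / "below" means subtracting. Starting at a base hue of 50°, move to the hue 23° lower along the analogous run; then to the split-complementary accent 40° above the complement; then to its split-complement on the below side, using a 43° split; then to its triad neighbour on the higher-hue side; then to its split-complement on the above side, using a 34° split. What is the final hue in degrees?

50 − 23 = 27°   (analog 23° ↓)
27 + 220 = 247°   (split-comp 40° ↑)
247 + 137 = 384 → 384 − 360 = 24°   (split-comp 43° ↓)
24 + 120 = 144°   (triadic ↑)
144 + 214 = 358°   (split-comp 34° ↑)

358°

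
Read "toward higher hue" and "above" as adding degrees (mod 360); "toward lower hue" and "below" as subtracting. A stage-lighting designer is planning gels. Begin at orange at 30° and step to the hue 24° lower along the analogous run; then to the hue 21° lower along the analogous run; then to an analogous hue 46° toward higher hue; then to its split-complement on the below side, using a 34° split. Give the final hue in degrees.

177°

30 − 24 = 6°   (analog 24° ↓)
6 − 21 = -15 → -15 + 360 = 345°   (analog 21° ↓)
345 + 46 = 391 → 391 − 360 = 31°   (analog 46° ↑)
31 + 146 = 177°   (split-comp 34° ↓)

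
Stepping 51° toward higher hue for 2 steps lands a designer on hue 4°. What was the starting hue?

262°

2 steps of 51° (toward higher hue) give a net shift of +102°.
Start = end − shift: 4 − 102 = -98 → -98 + 360 = 262°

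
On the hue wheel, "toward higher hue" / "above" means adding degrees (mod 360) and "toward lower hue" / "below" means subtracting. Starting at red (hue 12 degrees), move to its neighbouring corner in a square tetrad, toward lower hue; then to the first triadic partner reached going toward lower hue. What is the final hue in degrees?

162°

12 − 90 = -78 → -78 + 360 = 282°   (square ↓)
282 − 120 = 162°   (triadic ↓)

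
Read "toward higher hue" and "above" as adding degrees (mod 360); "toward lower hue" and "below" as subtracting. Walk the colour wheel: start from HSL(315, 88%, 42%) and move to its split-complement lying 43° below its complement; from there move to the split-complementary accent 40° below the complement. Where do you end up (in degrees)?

+137° (split-comp 43° ↓): 315 + 137 = 452 → 452 − 360 = 92°
+140° (split-comp 40° ↓): 92 + 140 = 232°

232°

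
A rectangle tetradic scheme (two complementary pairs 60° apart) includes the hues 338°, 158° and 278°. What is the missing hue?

98°

A rectangular tetradic uses two complementary pairs 60° apart: offsets 0°, 60°, 180°, 240°.
Among {158°, 278°, 338°}, 158° and 338° are a 180° pair.
The remaining hue 278° needs its own complement: 278 + 180 = 458 → 458 − 360 = 98°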